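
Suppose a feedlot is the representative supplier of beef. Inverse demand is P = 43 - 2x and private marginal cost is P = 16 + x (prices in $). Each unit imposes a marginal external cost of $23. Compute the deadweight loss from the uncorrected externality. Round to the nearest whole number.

DWL = $88

Market equilibrium (private): 16 + x = 43 - 2x → x_m = 9.0000.
Social marginal cost = private MC + MEC = 39 + x.
Set SMC = demand: 39 + x = 43 - 2x → x* = 1.3333.
Between x* and x_m the wedge SMC − demand runs linearly from 0 to MEC(x_m), so the loss is a triangle.
DWL = ½ × 7.6667 × 23.0000 = 88.1671.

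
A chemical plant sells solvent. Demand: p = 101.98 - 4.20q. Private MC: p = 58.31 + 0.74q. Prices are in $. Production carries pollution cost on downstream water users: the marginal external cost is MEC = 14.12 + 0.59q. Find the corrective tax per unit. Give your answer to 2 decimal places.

tax = $17.27 per unit

Social marginal cost = private MC + MEC = 72.43 + 1.33q.
Set SMC = demand: 72.43 + 1.33q = 101.98 - 4.20q → q* = 5.3436.
The Pigouvian tax equals MEC at q*: 14.12 + 0.59×5.3436 = 17.2727.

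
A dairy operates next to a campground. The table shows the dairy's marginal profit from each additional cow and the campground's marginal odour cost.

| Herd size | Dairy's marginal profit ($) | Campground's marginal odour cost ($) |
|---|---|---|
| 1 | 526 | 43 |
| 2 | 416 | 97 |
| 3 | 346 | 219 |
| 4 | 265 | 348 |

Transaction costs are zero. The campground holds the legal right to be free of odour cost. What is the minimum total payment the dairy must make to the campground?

Efficient level: marginal profit ≥ marginal odour cost through level 3, so k* = 3.
With the campground holding the right, the dairy must at least compensate total damage at k*: 43 + 97 + 219 = 359.

$359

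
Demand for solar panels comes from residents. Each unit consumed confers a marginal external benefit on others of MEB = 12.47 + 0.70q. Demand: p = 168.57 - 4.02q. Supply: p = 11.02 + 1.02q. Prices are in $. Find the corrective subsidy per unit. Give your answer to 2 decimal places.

Social marginal benefit = demand + MEB = 181.04 - 3.32q.
Set SMB = MC: 181.04 - 3.32q = 11.02 + 1.02q → q* = 39.1751.
The Pigouvian subsidy equals MEB at q*: 12.47 + 0.70×39.1751 = 39.8926.

subsidy = $39.89 per unit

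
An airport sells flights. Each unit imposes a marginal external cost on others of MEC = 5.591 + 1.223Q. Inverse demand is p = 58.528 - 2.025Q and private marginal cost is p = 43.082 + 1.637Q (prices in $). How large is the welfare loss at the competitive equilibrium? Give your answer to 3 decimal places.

DWL = $11.827

Market equilibrium (private): 43.082 + 1.637Q = 58.528 - 2.025Q → Q_m = 4.2179.
Social marginal cost = private MC + MEC = 48.673 + 2.860Q.
Set SMC = demand: 48.673 + 2.860Q = 58.528 - 2.025Q → Q* = 2.0174.
Height of the DWL triangle at Q_m is SMC(Q_m) − demand(Q_m) = MEC(Q_m) = 10.7495.
DWL = ½ × 2.2005 × 10.7495 = 11.8271.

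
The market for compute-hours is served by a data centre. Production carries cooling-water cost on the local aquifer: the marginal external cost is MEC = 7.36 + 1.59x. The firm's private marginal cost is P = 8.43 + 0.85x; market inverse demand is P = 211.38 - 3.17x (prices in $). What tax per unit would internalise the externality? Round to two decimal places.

Social marginal cost = private MC + MEC = 15.79 + 2.44x.
Set SMC = demand: 15.79 + 2.44x = 211.38 - 3.17x → x* = 34.8645.
The Pigouvian tax equals MEC at x*: 7.36 + 1.59×34.8645 = 62.7946.

tax = $62.79 per unit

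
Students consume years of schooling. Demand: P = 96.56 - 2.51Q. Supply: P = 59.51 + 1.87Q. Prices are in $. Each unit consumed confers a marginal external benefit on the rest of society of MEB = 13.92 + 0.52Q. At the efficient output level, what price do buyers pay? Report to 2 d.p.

P = $63.42

Social marginal benefit = demand + MEB = 110.48 - 1.99Q.
Set SMB = MC: 110.48 - 1.99Q = 59.51 + 1.87Q → Q* = 13.2047.
Consumer price on the demand curve at Q*: 96.56 − 2.51×13.2047 = 63.4162.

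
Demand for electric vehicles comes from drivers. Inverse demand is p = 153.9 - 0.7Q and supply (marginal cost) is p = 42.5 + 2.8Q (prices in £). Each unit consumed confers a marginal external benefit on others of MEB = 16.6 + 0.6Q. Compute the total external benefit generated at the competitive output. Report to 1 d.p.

Market equilibrium (private): 42.5 + 2.8Q = 153.9 - 0.7Q → Q_m = 31.8286.
Total external benefit = ∫₀^{Q_m} (16.6 + 0.6Q) dQ = 16.6×31.8286 + ½×0.6×31.8286² = 832.2727.

£832.3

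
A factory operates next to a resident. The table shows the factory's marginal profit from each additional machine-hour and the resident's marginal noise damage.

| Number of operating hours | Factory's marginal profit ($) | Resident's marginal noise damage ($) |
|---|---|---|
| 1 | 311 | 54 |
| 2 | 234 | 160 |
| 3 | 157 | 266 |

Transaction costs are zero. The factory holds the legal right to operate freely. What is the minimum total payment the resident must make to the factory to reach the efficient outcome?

$157

Left alone the factory would choose level 3 (marginal profit stays positive).
Efficient level: k* = 2 (marginal profit ≥ marginal noise damage through 2).
The resident must at least cover the factory's forgone profit from cutting 3→2: 157 = 157.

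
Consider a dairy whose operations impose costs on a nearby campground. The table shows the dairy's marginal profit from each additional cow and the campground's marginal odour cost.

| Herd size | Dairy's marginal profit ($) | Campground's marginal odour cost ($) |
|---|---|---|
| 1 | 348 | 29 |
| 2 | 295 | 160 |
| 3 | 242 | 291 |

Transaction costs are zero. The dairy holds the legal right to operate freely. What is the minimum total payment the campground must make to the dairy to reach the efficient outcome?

$242

Left alone the dairy would choose level 3 (marginal profit stays positive).
Efficient level: k* = 2 (marginal profit ≥ marginal odour cost through 2).
The campground must at least cover the dairy's forgone profit from cutting 3→2: 242 = 242.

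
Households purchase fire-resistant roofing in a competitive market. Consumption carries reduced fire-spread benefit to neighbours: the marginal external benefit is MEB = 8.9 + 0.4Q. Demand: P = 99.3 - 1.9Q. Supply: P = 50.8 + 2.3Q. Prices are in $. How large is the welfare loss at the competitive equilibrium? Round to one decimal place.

DWL = $24.0

Market equilibrium (private): 50.8 + 2.3Q = 99.3 - 1.9Q → Q_m = 11.5476.
Social marginal benefit = demand + MEB = 108.2 - 1.5Q.
Set SMB = MC: 108.2 - 1.5Q = 50.8 + 2.3Q → Q* = 15.1053.
The welfare-loss triangle has base |Q_m − Q*| and height MEB(Q_m) (the vertical gap between SMB and MC is zero at Q* and MEB at Q_m).
DWL = ½ × 3.5577 × 13.5190 = 24.0483.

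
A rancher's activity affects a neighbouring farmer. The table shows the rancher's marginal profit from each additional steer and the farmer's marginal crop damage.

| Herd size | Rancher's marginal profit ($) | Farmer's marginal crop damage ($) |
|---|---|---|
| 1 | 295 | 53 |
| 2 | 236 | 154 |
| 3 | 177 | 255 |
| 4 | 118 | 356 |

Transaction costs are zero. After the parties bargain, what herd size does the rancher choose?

Bargaining reaches the level where marginal profit last exceeds marginal crop damage.
That holds through level 2 (236 ≥ 154) but not at 3 (177 < 255).

2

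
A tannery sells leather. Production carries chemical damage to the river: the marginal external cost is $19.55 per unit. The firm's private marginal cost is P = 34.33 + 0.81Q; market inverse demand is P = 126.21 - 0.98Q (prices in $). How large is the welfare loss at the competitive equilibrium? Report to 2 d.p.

DWL = $106.76

Market equilibrium (private): 34.33 + 0.81Q = 126.21 - 0.98Q → Q_m = 51.3296.
Social marginal cost = private MC + MEC = 53.88 + 0.81Q.
Set SMC = demand: 53.88 + 0.81Q = 126.21 - 0.98Q → Q* = 40.4078.
Between Q* and Q_m the wedge SMC − demand runs linearly from 0 to MEC(Q_m), so the loss is a triangle.
DWL = ½ × 10.9218 × 19.5500 = 106.7606.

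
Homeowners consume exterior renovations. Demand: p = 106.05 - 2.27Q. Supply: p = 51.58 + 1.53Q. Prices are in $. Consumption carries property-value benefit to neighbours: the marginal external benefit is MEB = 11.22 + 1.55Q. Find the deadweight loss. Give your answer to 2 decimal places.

DWL = $248.47

Market equilibrium (private): 51.58 + 1.53Q = 106.05 - 2.27Q → Q_m = 14.3342.
Social marginal benefit = demand + MEB = 117.27 - 0.72Q.
Set SMB = MC: 117.27 - 0.72Q = 51.58 + 1.53Q → Q* = 29.1956.
Height of the DWL triangle at Q_m is SMB(Q_m) − MC(Q_m) = MEB(Q_m) = 33.4380.
DWL = ½ × 14.8614 × 33.4380 = 248.4677.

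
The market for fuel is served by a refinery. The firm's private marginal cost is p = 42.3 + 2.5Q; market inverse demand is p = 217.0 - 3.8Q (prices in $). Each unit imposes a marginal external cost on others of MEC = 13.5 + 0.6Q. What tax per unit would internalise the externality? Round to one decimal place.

tax = $27.5 per unit

Social marginal cost = private MC + MEC = 55.8 + 3.1Q.
Set SMC = demand: 55.8 + 3.1Q = 217.0 - 3.8Q → Q* = 23.3623.
The Pigouvian tax equals MEC at Q*: 13.5 + 0.6×23.3623 = 27.5174.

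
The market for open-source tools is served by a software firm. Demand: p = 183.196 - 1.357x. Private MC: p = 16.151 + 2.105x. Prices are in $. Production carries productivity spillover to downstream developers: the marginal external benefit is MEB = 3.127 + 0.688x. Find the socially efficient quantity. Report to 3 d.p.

Social marginal cost = private MC − MEB = 13.024 + 1.417x.
Set SMC = demand: 13.024 + 1.417x = 183.196 - 1.357x → x* = 61.3453.

x* = 61.345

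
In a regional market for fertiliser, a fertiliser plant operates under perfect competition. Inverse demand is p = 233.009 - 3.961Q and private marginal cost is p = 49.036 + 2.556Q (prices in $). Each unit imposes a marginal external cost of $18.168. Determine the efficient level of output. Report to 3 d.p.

Social marginal cost = private MC + MEC = 67.204 + 2.556Q.
Set SMC = demand: 67.204 + 2.556Q = 233.009 - 3.961Q → Q* = 25.4419.

Q* = 25.442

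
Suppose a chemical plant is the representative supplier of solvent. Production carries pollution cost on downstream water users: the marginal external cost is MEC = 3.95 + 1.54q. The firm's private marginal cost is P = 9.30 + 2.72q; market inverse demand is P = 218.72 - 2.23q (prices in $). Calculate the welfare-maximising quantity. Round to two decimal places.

q* = 31.66

Social marginal cost = private MC + MEC = 13.25 + 4.26q.
Set SMC = demand: 13.25 + 4.26q = 218.72 - 2.23q → q* = 31.6595.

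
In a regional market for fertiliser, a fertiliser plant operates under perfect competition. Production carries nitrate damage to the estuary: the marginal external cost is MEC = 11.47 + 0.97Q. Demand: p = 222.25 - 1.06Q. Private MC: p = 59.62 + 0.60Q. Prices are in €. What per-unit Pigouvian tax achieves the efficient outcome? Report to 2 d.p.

Social marginal cost = private MC + MEC = 71.09 + 1.57Q.
Set SMC = demand: 71.09 + 1.57Q = 222.25 - 1.06Q → Q* = 57.4753.
The Pigouvian tax equals MEC at Q*: 11.47 + 0.97×57.4753 = 67.2210.

tax = €67.22 per unit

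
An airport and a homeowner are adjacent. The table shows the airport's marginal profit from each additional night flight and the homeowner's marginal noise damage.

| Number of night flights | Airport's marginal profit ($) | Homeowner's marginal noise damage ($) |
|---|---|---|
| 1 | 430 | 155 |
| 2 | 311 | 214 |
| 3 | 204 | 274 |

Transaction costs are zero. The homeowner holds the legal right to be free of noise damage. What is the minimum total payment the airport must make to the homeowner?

$369

Efficient level: marginal profit ≥ marginal noise damage through level 2, so k* = 2.
With the homeowner holding the right, the airport must at least compensate total damage at k*: 155 + 214 = 369.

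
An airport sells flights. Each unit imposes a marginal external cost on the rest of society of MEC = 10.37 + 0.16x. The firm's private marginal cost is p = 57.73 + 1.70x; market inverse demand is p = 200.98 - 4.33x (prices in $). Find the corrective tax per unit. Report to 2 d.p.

Social marginal cost = private MC + MEC = 68.10 + 1.86x.
Set SMC = demand: 68.10 + 1.86x = 200.98 - 4.33x → x* = 21.4669.
The Pigouvian tax equals MEC at x*: 10.37 + 0.16×21.4669 = 13.8047.

tax = $13.80 per unit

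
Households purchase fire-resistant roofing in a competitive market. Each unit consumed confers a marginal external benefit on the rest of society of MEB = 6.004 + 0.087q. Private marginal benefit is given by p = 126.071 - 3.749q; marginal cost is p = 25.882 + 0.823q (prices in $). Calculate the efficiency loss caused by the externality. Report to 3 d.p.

Market equilibrium (private): 25.882 + 0.823q = 126.071 - 3.749q → q_m = 21.9136.
Social marginal benefit = demand + MEB = 132.075 - 3.662q.
Set SMB = MC: 132.075 - 3.662q = 25.882 + 0.823q → q* = 23.6774.
Height of the DWL triangle at q_m is SMB(q_m) − MC(q_m) = MEB(q_m) = 7.9105.
DWL = ½ × 1.7638 × 7.9105 = 6.9763.

DWL = $6.976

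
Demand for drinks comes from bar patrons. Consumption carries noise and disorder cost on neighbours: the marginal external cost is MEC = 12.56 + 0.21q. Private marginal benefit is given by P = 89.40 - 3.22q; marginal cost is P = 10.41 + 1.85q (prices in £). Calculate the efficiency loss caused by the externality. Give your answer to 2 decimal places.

Market equilibrium (private): 10.41 + 1.85q = 89.40 - 3.22q → q_m = 15.5799.
Social marginal benefit = demand − MEC = 76.84 - 3.43q.
Set SMB = MC: 76.84 - 3.43q = 10.41 + 1.85q → q* = 12.5814.
The loss is the area between SMB and MC from q* to q_m; with linear curves that's a triangle of height MEC(q_m).
DWL = ½ × 2.9985 × 15.8318 = 23.7358.

DWL = £23.74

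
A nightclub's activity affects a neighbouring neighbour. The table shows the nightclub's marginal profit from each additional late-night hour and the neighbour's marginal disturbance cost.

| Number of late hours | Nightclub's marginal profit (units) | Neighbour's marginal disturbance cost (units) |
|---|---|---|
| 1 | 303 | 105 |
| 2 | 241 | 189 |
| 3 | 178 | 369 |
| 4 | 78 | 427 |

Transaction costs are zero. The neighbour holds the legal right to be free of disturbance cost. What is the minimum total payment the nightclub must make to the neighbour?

294

Efficient level: marginal profit ≥ marginal disturbance cost through level 2, so k* = 2.
With the neighbour holding the right, the nightclub must at least compensate total damage at k*: 105 + 189 = 294.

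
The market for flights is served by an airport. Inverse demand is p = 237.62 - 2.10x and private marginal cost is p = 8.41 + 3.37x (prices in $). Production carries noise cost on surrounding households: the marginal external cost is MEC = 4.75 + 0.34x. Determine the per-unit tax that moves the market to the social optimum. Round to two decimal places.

tax = $17.89 per unit

Social marginal cost = private MC + MEC = 13.16 + 3.71x.
Set SMC = demand: 13.16 + 3.71x = 237.62 - 2.10x → x* = 38.6334.
The Pigouvian tax equals MEC at x*: 4.75 + 0.34×38.6334 = 17.8854.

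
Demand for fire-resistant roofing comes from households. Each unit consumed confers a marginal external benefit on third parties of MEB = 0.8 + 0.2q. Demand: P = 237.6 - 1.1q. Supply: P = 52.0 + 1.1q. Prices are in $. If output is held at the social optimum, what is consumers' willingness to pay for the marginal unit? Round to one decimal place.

P = $135.1

Social marginal benefit = demand + MEB = 238.4 - 0.9q.
Set SMB = MC: 238.4 - 0.9q = 52.0 + 1.1q → q* = 93.2000.
Consumer price on the demand curve at q*: 237.6 − 1.1×93.2000 = 135.0800.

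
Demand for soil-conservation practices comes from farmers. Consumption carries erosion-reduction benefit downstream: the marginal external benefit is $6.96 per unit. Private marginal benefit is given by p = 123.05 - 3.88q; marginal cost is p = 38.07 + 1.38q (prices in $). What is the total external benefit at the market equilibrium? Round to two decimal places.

$112.45

Market equilibrium (private): 38.07 + 1.38q = 123.05 - 3.88q → q_m = 16.1559.
Total external benefit = MEB × q_m = 6.96 × 16.1559 = 112.4451.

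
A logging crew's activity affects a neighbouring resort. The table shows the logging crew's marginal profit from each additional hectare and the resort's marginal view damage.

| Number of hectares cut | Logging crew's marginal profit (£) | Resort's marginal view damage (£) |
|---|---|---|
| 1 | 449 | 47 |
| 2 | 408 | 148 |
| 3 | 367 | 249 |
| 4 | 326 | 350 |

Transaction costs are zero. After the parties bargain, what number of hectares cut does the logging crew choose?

Bargaining reaches the level where marginal profit last exceeds marginal view damage.
That holds through level 3 (367 ≥ 249) but not at 4 (326 < 350).

3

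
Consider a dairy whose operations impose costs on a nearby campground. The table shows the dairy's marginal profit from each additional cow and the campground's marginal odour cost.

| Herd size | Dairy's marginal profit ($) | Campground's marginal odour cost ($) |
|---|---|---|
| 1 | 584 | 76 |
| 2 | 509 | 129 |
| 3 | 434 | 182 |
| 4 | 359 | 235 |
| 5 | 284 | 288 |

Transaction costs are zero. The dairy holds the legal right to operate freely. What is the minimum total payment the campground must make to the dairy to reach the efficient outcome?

Left alone the dairy would choose level 5 (marginal profit stays positive).
Efficient level: k* = 4 (marginal profit ≥ marginal odour cost through 4).
The campground must at least cover the dairy's forgone profit from cutting 5→4: 284 = 284.

$284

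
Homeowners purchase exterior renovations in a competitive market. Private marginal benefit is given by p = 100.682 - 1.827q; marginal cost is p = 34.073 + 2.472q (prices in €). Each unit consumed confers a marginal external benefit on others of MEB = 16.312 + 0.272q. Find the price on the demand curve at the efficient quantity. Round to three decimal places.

P = €63.062

Social marginal benefit = demand + MEB = 116.994 - 1.555q.
Set SMB = MC: 116.994 - 1.555q = 34.073 + 2.472q → q* = 20.5913.
Consumer price on the demand curve at q*: 100.682 − 1.827×20.5913 = 63.0617.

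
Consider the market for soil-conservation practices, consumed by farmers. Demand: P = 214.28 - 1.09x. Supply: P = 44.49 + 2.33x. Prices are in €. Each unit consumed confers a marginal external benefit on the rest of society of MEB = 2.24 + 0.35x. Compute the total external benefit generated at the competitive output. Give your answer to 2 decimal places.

Market equilibrium (private): 44.49 + 2.33x = 214.28 - 1.09x → x_m = 49.6462.
Total external benefit = ∫₀^{x_m} (2.24 + 0.35x) dx = 2.24×49.6462 + ½×0.35×49.6462² = 542.5379.

€542.54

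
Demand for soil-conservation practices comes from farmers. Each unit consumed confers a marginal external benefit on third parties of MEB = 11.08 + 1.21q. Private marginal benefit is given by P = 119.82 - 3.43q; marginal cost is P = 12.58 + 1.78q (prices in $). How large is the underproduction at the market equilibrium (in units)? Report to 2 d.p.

Market equilibrium (private): 12.58 + 1.78q = 119.82 - 3.43q → q_m = 20.5835.
Social marginal benefit = demand + MEB = 130.90 - 2.22q.
Set SMB = MC: 130.90 - 2.22q = 12.58 + 1.78q → q* = 29.5800.
Gap = |20.5835 − 29.5800| = 8.9965.

9.00 units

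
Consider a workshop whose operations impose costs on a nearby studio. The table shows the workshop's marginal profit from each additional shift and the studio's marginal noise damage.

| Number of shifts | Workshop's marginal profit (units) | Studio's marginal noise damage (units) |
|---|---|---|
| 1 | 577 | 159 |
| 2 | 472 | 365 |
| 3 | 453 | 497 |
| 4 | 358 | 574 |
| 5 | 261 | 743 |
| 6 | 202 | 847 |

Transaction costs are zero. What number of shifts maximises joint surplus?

2

Bargaining reaches the level where marginal profit last exceeds marginal noise damage.
That holds through level 2 (472 ≥ 365) but not at 3 (453 < 497).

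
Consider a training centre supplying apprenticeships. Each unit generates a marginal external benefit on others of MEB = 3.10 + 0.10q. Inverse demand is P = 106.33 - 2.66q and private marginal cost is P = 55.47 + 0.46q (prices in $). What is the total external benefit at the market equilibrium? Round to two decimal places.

$63.82

Market equilibrium (private): 55.47 + 0.46q = 106.33 - 2.66q → q_m = 16.3013.
Total external benefit = ∫₀^{q_m} (3.10 + 0.10q) dq = 3.10×16.3013 + ½×0.10×16.3013² = 63.8206.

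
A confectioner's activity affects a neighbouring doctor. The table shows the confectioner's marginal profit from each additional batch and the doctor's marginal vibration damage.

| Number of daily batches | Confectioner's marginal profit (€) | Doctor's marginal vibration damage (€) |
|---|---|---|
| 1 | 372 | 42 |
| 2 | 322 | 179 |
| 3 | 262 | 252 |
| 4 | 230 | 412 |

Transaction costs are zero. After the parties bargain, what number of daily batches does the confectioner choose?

Bargaining reaches the level where marginal profit last exceeds marginal vibration damage.
That holds through level 3 (262 ≥ 252) but not at 4 (230 < 412).

3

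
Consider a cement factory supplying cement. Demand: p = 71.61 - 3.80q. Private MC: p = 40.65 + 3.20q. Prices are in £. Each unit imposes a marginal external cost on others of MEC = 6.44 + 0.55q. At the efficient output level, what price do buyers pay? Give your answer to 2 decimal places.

Social marginal cost = private MC + MEC = 47.09 + 3.75q.
Set SMC = demand: 47.09 + 3.75q = 71.61 - 3.80q → q* = 3.2477.
Consumer price on the demand curve at q*: 71.61 − 3.80×3.2477 = 59.2687.

P = £59.27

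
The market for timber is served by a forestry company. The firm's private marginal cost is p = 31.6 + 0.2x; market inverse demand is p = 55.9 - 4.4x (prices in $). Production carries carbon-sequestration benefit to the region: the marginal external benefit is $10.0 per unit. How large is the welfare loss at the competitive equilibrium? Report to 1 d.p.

DWL = $10.9

Market equilibrium (private): 31.6 + 0.2x = 55.9 - 4.4x → x_m = 5.2826.
Social marginal cost = private MC − MEB = 21.6 + 0.2x.
Set SMC = demand: 21.6 + 0.2x = 55.9 - 4.4x → x* = 7.4565.
Height of the DWL triangle at x_m is demand(x_m) − SMC(x_m) = MEB(x_m) = 10.0000.
DWL = ½ × 2.1739 × 10.0000 = 10.8695.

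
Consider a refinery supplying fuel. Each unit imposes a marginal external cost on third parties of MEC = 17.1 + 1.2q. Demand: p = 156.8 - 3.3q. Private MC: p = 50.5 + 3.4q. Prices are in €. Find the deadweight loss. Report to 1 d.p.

DWL = €82.7

Market equilibrium (private): 50.5 + 3.4q = 156.8 - 3.3q → q_m = 15.8657.
Social marginal cost = private MC + MEC = 67.6 + 4.6q.
Set SMC = demand: 67.6 + 4.6q = 156.8 - 3.3q → q* = 11.2911.
The welfare-loss triangle has base |q_m − q*| and height MEC(q_m) (the vertical gap between SMC and demand is zero at q* and MEC at q_m).
DWL = ½ × 4.5746 × 36.1388 = 82.6603.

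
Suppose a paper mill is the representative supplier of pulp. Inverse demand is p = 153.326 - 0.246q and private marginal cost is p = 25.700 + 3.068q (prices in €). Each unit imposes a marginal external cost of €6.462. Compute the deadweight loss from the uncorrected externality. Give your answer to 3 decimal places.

DWL = €6.300

Market equilibrium (private): 25.700 + 3.068q = 153.326 - 0.246q → q_m = 38.5112.
Social marginal cost = private MC + MEC = 32.162 + 3.068q.
Set SMC = demand: 32.162 + 3.068q = 153.326 - 0.246q → q* = 36.5613.
The loss is the area between SMC and demand from q* to q_m; with linear curves that's a triangle of height MEC(q_m).
DWL = ½ × 1.9499 × 6.4620 = 6.3001.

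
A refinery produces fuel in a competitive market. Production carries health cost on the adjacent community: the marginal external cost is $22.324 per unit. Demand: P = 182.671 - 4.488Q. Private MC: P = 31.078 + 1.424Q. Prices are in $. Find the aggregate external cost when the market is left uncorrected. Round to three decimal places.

Market equilibrium (private): 31.078 + 1.424Q = 182.671 - 4.488Q → Q_m = 25.6416.
Total external cost = MEC × Q_m = 22.324 × 25.6416 = 572.4231.

$572.423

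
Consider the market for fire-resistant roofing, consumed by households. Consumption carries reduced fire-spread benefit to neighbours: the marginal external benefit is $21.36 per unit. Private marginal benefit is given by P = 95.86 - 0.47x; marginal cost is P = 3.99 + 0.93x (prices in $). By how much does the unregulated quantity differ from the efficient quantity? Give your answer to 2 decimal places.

Market equilibrium (private): 3.99 + 0.93x = 95.86 - 0.47x → x_m = 65.6214.
Social marginal benefit = demand + MEB = 117.22 - 0.47x.
Set SMB = MC: 117.22 - 0.47x = 3.99 + 0.93x → x* = 80.8786.
Gap = |65.6214 − 80.8786| = 15.2572.

15.26 units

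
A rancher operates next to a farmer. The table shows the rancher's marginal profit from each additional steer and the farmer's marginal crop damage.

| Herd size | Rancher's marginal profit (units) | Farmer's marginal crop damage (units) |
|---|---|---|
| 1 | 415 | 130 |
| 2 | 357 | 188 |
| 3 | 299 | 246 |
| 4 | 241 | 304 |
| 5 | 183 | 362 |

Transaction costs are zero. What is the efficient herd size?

3

Bargaining reaches the level where marginal profit last exceeds marginal crop damage.
That holds through level 3 (299 ≥ 246) but not at 4 (241 < 304).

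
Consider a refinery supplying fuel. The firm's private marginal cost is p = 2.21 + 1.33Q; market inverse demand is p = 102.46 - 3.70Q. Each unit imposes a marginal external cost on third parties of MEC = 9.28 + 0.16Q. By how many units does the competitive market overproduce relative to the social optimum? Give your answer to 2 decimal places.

Market equilibrium (private): 2.21 + 1.33Q = 102.46 - 3.70Q → Q_m = 19.9304.
Social marginal cost = private MC + MEC = 11.49 + 1.49Q.
Set SMC = demand: 11.49 + 1.49Q = 102.46 - 3.70Q → Q* = 17.5279.
Gap = |19.9304 − 17.5279| = 2.4025.

2.40 units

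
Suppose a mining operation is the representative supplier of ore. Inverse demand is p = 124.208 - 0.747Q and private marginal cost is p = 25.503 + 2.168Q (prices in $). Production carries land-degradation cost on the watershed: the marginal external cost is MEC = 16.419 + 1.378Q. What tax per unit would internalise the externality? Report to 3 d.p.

tax = $42.832 per unit

Social marginal cost = private MC + MEC = 41.922 + 3.546Q.
Set SMC = demand: 41.922 + 3.546Q = 124.208 - 0.747Q → Q* = 19.1675.
The Pigouvian tax equals MEC at Q*: 16.419 + 1.378×19.1675 = 42.8318.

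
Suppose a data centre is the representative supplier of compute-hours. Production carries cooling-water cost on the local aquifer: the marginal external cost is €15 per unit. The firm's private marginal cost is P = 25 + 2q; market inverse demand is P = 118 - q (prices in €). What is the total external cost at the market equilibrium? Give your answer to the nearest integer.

Market equilibrium (private): 25 + 2q = 118 - q → q_m = 31.0000.
Total external cost = MEC × q_m = 15 × 31.0000 = 465.0000.

€465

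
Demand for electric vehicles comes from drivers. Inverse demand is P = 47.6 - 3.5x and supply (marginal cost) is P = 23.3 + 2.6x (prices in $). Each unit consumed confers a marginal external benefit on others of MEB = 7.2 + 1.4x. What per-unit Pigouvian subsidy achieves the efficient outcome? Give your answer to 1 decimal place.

Social marginal benefit = demand + MEB = 54.8 - 2.1x.
Set SMB = MC: 54.8 - 2.1x = 23.3 + 2.6x → x* = 6.7021.
The Pigouvian subsidy equals MEB at x*: 7.2 + 1.4×6.7021 = 16.5829.

subsidy = $16.6 per unit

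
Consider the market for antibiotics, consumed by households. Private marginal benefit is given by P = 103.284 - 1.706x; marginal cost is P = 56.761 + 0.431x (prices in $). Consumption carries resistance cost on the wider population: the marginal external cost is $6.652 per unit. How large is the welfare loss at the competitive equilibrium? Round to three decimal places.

Market equilibrium (private): 56.761 + 0.431x = 103.284 - 1.706x → x_m = 21.7702.
Social marginal benefit = demand − MEC = 96.632 - 1.706x.
Set SMB = MC: 96.632 - 1.706x = 56.761 + 0.431x → x* = 18.6575.
The welfare-loss triangle has base |x_m − x*| and height MEC(x_m) (the vertical gap between SMB and MC is zero at x* and MEC at x_m).
DWL = ½ × 3.1127 × 6.6520 = 10.3528.

DWL = $10.353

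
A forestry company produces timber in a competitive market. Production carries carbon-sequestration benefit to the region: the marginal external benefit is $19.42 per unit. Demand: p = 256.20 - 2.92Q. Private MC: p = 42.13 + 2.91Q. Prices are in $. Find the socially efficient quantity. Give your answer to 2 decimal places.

Social marginal cost = private MC − MEB = 22.71 + 2.91Q.
Set SMC = demand: 22.71 + 2.91Q = 256.20 - 2.92Q → Q* = 40.0497.

Q* = 40.05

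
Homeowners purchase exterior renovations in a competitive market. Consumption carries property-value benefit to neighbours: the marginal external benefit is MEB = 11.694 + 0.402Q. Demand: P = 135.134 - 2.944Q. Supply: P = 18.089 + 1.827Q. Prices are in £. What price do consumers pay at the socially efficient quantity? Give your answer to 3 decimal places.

Social marginal benefit = demand + MEB = 146.828 - 2.542Q.
Set SMB = MC: 146.828 - 2.542Q = 18.089 + 1.827Q → Q* = 29.4665.
Consumer price on the demand curve at Q*: 135.134 − 2.944×29.4665 = 48.3846.

P = £48.385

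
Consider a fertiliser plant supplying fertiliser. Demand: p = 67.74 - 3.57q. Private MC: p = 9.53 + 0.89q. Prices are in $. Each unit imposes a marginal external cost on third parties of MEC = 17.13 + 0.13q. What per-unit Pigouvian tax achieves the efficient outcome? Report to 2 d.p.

Social marginal cost = private MC + MEC = 26.66 + 1.02q.
Set SMC = demand: 26.66 + 1.02q = 67.74 - 3.57q → q* = 8.9499.
The Pigouvian tax equals MEC at q*: 17.13 + 0.13×8.9499 = 18.2935.

tax = $18.29 per unit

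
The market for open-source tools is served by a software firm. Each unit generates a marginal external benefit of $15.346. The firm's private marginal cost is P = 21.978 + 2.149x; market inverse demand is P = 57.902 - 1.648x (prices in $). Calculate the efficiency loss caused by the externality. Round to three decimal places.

Market equilibrium (private): 21.978 + 2.149x = 57.902 - 1.648x → x_m = 9.4612.
Social marginal cost = private MC − MEB = 6.632 + 2.149x.
Set SMC = demand: 6.632 + 2.149x = 57.902 - 1.648x → x* = 13.5028.
The loss is the area between SMC and demand from x* to x_m; with linear curves that's a triangle of height MEB(x_m).
DWL = ½ × 4.0416 × 15.3460 = 31.0112.

DWL = $31.011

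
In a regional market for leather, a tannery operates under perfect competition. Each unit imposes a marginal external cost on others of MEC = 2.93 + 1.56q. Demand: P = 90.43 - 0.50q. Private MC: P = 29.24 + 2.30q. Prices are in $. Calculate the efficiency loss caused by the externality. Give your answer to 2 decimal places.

Market equilibrium (private): 29.24 + 2.30q = 90.43 - 0.50q → q_m = 21.8536.
Social marginal cost = private MC + MEC = 32.17 + 3.86q.
Set SMC = demand: 32.17 + 3.86q = 90.43 - 0.50q → q* = 13.3624.
Between q* and q_m the wedge SMC − demand runs linearly from 0 to MEC(q_m), so the loss is a triangle.
DWL = ½ × 8.4912 × 37.0216 = 157.1789.

DWL = $157.18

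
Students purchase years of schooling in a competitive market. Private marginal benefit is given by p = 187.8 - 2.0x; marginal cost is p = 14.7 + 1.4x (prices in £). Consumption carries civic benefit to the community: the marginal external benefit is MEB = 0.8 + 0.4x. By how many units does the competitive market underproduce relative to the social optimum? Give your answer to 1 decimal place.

7.1 units

Market equilibrium (private): 14.7 + 1.4x = 187.8 - 2.0x → x_m = 50.9118.
Social marginal benefit = demand + MEB = 188.6 - 1.6x.
Set SMB = MC: 188.6 - 1.6x = 14.7 + 1.4x → x* = 57.9667.
Gap = |50.9118 − 57.9667| = 7.0549.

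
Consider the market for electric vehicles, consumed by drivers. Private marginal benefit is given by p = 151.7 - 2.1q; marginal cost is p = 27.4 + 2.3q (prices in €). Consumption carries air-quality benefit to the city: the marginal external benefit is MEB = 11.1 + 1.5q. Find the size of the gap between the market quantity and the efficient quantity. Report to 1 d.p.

Market equilibrium (private): 27.4 + 2.3q = 151.7 - 2.1q → q_m = 28.2500.
Social marginal benefit = demand + MEB = 162.8 - 0.6q.
Set SMB = MC: 162.8 - 0.6q = 27.4 + 2.3q → q* = 46.6897.
Gap = |28.2500 − 46.6897| = 18.4397.

18.4 units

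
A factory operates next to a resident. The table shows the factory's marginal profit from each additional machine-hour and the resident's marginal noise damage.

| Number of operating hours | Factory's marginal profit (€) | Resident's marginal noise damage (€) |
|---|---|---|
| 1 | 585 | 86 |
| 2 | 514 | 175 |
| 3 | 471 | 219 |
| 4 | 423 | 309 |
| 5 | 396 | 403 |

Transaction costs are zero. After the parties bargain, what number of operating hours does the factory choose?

4

Bargaining reaches the level where marginal profit last exceeds marginal noise damage.
That holds through level 4 (423 ≥ 309) but not at 5 (396 < 403).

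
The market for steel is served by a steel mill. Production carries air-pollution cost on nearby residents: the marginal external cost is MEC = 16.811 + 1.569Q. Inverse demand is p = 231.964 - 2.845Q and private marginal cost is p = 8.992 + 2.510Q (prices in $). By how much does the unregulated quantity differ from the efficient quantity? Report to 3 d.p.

Market equilibrium (private): 8.992 + 2.510Q = 231.964 - 2.845Q → Q_m = 41.6381.
Social marginal cost = private MC + MEC = 25.803 + 4.079Q.
Set SMC = demand: 25.803 + 4.079Q = 231.964 - 2.845Q → Q* = 29.7748.
Gap = |41.6381 − 29.7748| = 11.8633.

11.863 units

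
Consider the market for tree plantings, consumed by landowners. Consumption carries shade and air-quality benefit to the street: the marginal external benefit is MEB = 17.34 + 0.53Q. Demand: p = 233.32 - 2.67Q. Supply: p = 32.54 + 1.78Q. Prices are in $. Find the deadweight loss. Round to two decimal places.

Market equilibrium (private): 32.54 + 1.78Q = 233.32 - 2.67Q → Q_m = 45.1191.
Social marginal benefit = demand + MEB = 250.66 - 2.14Q.
Set SMB = MC: 250.66 - 2.14Q = 32.54 + 1.78Q → Q* = 55.6429.
The loss is the area between SMB and MC from Q* to Q_m; with linear curves that's a triangle of height MEB(Q_m).
DWL = ½ × 10.5238 × 41.2531 = 217.0697.

DWL = $217.07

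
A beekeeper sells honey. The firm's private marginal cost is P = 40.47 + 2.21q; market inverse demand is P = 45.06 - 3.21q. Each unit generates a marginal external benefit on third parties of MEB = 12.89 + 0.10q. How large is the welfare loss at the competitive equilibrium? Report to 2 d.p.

DWL = 15.82

Market equilibrium (private): 40.47 + 2.21q = 45.06 - 3.21q → q_m = 0.8469.
Social marginal cost = private MC − MEB = 27.58 + 2.11q.
Set SMC = demand: 27.58 + 2.11q = 45.06 - 3.21q → q* = 3.2857.
The loss is the area between SMC and demand from q* to q_m; with linear curves that's a triangle of height MEB(q_m).
DWL = ½ × 2.4388 × 12.9747 = 15.8213.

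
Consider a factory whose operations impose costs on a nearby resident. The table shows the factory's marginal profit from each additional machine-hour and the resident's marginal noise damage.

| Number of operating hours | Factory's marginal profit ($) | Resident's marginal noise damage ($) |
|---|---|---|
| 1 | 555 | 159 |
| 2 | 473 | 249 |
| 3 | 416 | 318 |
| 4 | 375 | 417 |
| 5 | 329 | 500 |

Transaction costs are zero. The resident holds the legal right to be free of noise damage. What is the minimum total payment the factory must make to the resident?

Efficient level: marginal profit ≥ marginal noise damage through level 3, so k* = 3.
With the resident holding the right, the factory must at least compensate total damage at k*: 159 + 249 + 318 = 726.

$726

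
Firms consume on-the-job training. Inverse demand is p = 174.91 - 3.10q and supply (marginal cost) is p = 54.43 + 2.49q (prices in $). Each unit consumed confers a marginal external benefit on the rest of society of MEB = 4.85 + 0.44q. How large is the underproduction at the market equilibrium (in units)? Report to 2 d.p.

2.78 units

Market equilibrium (private): 54.43 + 2.49q = 174.91 - 3.10q → q_m = 21.5528.
Social marginal benefit = demand + MEB = 179.76 - 2.66q.
Set SMB = MC: 179.76 - 2.66q = 54.43 + 2.49q → q* = 24.3359.
Gap = |21.5528 − 24.3359| = 2.7831.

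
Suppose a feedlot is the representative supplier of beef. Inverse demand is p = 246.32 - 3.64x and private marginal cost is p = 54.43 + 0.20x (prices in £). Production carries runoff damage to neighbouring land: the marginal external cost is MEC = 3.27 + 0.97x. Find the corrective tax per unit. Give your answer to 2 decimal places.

tax = £41.31 per unit

Social marginal cost = private MC + MEC = 57.70 + 1.17x.
Set SMC = demand: 57.70 + 1.17x = 246.32 - 3.64x → x* = 39.2141.
The Pigouvian tax equals MEC at x*: 3.27 + 0.97×39.2141 = 41.3077.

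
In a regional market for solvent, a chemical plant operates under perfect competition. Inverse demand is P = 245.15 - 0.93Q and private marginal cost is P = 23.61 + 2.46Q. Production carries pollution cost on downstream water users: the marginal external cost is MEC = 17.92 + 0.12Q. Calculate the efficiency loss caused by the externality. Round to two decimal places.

DWL = 94.54

Market equilibrium (private): 23.61 + 2.46Q = 245.15 - 0.93Q → Q_m = 65.3510.
Social marginal cost = private MC + MEC = 41.53 + 2.58Q.
Set SMC = demand: 41.53 + 2.58Q = 245.15 - 0.93Q → Q* = 58.0114.
Between Q* and Q_m the wedge SMC − demand runs linearly from 0 to MEC(Q_m), so the loss is a triangle.
DWL = ½ × 7.3396 × 25.7621 = 94.5418.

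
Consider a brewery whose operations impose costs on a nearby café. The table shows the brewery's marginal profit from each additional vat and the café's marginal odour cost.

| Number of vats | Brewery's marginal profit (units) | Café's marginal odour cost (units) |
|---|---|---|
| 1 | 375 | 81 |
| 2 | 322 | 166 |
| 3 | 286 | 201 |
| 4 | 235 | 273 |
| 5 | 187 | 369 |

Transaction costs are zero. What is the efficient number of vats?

Bargaining reaches the level where marginal profit last exceeds marginal odour cost.
That holds through level 3 (286 ≥ 201) but not at 4 (235 < 273).

3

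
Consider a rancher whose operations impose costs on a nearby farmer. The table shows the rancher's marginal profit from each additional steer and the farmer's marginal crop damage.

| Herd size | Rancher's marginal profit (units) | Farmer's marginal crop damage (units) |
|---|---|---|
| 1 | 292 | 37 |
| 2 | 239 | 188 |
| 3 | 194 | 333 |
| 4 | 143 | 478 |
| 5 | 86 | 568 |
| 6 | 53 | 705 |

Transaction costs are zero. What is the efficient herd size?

Bargaining reaches the level where marginal profit last exceeds marginal crop damage.
That holds through level 2 (239 ≥ 188) but not at 3 (194 < 333).

2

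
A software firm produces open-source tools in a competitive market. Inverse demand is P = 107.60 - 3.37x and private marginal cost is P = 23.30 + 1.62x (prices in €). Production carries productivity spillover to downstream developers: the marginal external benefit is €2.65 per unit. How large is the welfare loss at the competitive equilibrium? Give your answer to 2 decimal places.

DWL = €0.70

Market equilibrium (private): 23.30 + 1.62x = 107.60 - 3.37x → x_m = 16.8938.
Social marginal cost = private MC − MEB = 20.65 + 1.62x.
Set SMC = demand: 20.65 + 1.62x = 107.60 - 3.37x → x* = 17.4248.
The loss is the area between SMC and demand from x* to x_m; with linear curves that's a triangle of height MEB(x_m).
DWL = ½ × 0.5310 × 2.6500 = 0.7036.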